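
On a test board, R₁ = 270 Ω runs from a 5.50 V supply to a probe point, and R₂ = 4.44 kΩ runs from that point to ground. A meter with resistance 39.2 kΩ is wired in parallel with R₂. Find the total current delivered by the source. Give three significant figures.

I ≈ 1.29 mA

R₂‖R_L = 3988 Ω, so the source sees R₁ + R₂‖R_L = 4258 Ω.
I = 5.50 V / 4258 Ω = 1.29 mA.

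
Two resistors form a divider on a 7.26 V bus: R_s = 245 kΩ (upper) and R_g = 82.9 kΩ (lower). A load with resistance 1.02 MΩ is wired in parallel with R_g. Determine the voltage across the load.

The load sits in parallel with R_g: R_g‖R_L = (82.9 × 1020) / (82.9 + 1020) = 76.67 kΩ.
V_out = 7.26 × 76.67 / (245 + 76.67) = 7.26 × 76.67/321.7 = 1.73 V.
(Unloaded it would have been 1.84 V.)

V_out ≈ 1.73 V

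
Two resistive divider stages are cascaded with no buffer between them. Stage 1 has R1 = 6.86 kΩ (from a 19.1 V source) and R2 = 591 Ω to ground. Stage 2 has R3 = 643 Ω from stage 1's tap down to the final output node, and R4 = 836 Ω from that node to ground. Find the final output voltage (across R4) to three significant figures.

V_out ≈ 0.626 V

Stage 2 presents R3+R4 = 1479 Ω as a load on stage 1's tap.
Stage 1's lower leg becomes R2‖(R3+R4) = 422.3 Ω, so V_mid = 19.1 × 422.3/7282 = 1.108 V.
Stage 2 is itself unloaded: V_out = V_mid × R4/(R3+R4) = 1.108 × 836/1479 = 0.626 V.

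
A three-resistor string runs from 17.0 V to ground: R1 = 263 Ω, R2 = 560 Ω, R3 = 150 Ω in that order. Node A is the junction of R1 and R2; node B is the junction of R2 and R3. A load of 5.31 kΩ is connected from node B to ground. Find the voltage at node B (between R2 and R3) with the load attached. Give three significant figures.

V ≈ 2.56 V

At node B, R3 is in parallel with the load: R3‖R_L = 145.9 Ω.
Below node A the resistance is R2 + (R3‖R_L) = 705.9 Ω, so V_A = 17.0 × 705.9/968.9 = 12.39 V.
Then V_B = V_A × (R3‖R_L)/(R2 + R3‖R_L) = 12.39 × 145.9/705.9 = 2.56 V.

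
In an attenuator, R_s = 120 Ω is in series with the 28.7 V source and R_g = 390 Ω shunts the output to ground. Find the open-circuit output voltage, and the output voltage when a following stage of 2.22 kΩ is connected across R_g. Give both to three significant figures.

Open-circuit: V = 28.7 × 390/(120 + 390) = 21.9 V.
With the load, R_g becomes R_g‖R_L = 331.7 Ω, so V = 28.7 × 331.7/451.7 = 21.1 V.

Unloaded: 21.9 V; loaded: 21.1 V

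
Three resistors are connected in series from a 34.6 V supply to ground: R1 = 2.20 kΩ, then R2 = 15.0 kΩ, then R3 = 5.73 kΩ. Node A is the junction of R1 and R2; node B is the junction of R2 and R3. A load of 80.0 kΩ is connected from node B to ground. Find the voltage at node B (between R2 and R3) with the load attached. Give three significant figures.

At node B, R3 is in parallel with the load: R3‖R_L = 5.347 kΩ.
Below node A the resistance is R2 + (R3‖R_L) = 20.35 kΩ, so V_A = 34.6 × 20.35/22.55 = 31.22 V.
Then V_B = V_A × (R3‖R_L)/(R2 + R3‖R_L) = 31.22 × 5.347/20.35 = 8.21 V.

V ≈ 8.21 V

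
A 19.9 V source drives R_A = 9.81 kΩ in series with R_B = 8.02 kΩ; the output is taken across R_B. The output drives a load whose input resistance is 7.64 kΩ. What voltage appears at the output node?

The load sits in parallel with R_B: R_B‖R_L = (8.02 × 7.64) / (8.02 + 7.64) = 3.913 kΩ.
V_out = 19.9 × 3.913 / (9.81 + 3.913) = 19.9 × 3.913/13.72 = 5.67 V.

V_out ≈ 5.67 V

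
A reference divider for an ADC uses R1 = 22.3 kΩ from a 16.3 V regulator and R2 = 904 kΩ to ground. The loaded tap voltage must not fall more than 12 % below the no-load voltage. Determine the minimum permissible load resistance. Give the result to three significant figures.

R_L(min) ≈ 160 kΩ

Output resistance R_th = R1‖R2 = (22.3 × 904)/926.3 = 21.76 kΩ.
The fractional drop is R_th/(R_th + R_L); requiring this ≤ 0.120 gives R_L ≥ R_th(1/0.120 − 1) = 21.76 × 7.333 = 160 kΩ.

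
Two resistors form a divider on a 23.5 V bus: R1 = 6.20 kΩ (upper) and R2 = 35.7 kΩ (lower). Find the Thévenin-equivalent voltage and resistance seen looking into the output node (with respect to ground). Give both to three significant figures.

V_th = 20.0 V, R_th = 5.28 kΩ

V_th is the open-circuit tap voltage: 23.5 × 35.7/(6.20 + 35.7) = 20.0 V.
With the supply zeroed, R1 and R2 appear in parallel from the tap: R_th = R1‖R2 = (6.20 × 35.7)/41.90 = 5.28 kΩ.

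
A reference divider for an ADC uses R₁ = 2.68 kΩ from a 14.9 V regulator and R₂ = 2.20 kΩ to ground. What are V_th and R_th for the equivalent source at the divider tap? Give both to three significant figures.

V_th = 6.72 V, R_th = 1.21 kΩ

V_th is the open-circuit tap voltage: 14.9 × 2.20/(2.68 + 2.20) = 6.72 V.
With the supply zeroed, R₁ and R₂ appear in parallel from the tap: R_th = R₁‖R₂ = (2.68 × 2.20)/4.880 = 1.21 kΩ.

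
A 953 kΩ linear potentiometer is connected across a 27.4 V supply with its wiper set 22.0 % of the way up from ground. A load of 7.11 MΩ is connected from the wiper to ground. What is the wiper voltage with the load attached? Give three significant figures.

V ≈ 5.89 V

The wiper splits the pot into (1−α)R = 743.3 kΩ above and αR = 209.7 kΩ below.
Lower section ‖ load = 203.7 kΩ.
V_wiper = 27.4 × 203.7/(743.3 + 203.7) = 5.89 V.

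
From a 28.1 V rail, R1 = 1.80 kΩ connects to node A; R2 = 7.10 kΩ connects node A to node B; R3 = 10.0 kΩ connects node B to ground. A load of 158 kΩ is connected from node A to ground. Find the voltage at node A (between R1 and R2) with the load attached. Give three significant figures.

V ≈ 25.2 V

Below node A the series string R2+R3 = 17.10 kΩ sits in parallel with the 158 kΩ load: 15.43 kΩ.
V_A = 28.1 × 15.43/(1.80 + 15.43) = 25.2 V.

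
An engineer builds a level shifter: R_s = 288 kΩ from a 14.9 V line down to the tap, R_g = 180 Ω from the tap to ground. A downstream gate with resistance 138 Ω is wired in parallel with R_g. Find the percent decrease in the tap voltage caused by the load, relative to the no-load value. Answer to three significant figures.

56.6 %

The divider's output (Thévenin) resistance is R_s‖R_g = 179.9 Ω.
Fractional drop under load = R_th/(R_th + R_L) = 179.9 / (179.9 + 138) = 0.5659.
So the output falls by 56.6 %.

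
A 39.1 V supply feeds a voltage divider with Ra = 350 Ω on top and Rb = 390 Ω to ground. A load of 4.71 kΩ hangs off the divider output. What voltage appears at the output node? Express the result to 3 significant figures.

V_out ≈ 19.8 V

The load sits in parallel with Rb: Rb‖R_L = (390 × 4710) / (390 + 4710) = 360.2 Ω.
V_out = 39.1 × 360.2 / (350 + 360.2) = 39.1 × 360.2/710.2 = 19.8 V.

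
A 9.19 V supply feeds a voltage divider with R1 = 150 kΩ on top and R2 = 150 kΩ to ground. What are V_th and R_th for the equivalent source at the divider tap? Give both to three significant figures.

V_th = 4.59 V, R_th = 75.0 kΩ

V_th is the open-circuit tap voltage: 9.19 × 150/(150 + 150) = 4.59 V.
With the supply zeroed, R1 and R2 appear in parallel from the tap: R_th = R1‖R2 = (150 × 150)/300.0 = 75.0 kΩ.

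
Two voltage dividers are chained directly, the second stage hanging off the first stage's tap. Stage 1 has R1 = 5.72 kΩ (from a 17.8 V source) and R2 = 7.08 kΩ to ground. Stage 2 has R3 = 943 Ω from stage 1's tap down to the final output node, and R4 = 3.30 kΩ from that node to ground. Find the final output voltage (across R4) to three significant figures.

Stage 2 presents R3+R4 = 4243 Ω as a load on stage 1's tap.
Stage 1's lower leg becomes R2‖(R3+R4) = 2653 Ω, so V_mid = 17.8 × 2653/8373 = 5.640 V.
Stage 2 is itself unloaded: V_out = V_mid × R4/(R3+R4) = 5.640 × 3300/4243 = 4.39 V.

V_out ≈ 4.39 V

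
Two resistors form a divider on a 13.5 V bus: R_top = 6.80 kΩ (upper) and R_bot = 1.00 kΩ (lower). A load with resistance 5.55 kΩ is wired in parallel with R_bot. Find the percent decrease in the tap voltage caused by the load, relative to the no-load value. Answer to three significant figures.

13.6 %

Unloaded V = 13.5 × 1.00/7.800 = 1.7308 V.
Loaded: R_bot‖R_L = 0.8473 kΩ, giving V = 13.5 × 0.8473/7.647 = 1.4958 V.
Drop = (1.7308 − 1.4958) / 1.7308 = 13.6 %.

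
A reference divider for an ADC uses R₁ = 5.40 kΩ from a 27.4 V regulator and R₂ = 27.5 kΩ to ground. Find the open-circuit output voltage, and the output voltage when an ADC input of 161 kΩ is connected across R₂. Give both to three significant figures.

Unloaded: 22.9 V; loaded: 22.3 V

Open-circuit: V = 27.4 × 27.5/(5.40 + 27.5) = 22.9 V.
With the load, R₂ becomes R₂‖R_L = 23.49 kΩ, so V = 27.4 × 23.49/28.89 = 22.3 V.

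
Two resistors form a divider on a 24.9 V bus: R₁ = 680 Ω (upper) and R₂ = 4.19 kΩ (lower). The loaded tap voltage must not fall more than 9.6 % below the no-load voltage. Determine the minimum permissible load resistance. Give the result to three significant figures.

Output resistance R_th = R₁‖R₂ = (680 × 4190)/4870 = 585.1 Ω.
The fractional drop is R_th/(R_th + R_L); requiring this ≤ 0.0960 gives R_L ≥ R_th(1/0.0960 − 1) = 585.1 × 9.417 = 5.51 kΩ.

R_L(min) ≈ 5.51 kΩ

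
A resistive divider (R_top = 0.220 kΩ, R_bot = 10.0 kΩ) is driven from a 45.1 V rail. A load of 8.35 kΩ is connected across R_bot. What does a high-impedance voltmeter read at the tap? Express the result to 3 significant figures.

V_out ≈ 43.0 V

The load sits in parallel with R_bot: R_bot‖R_L = (10000 × 8350) / (10000 + 8350) = 4550 Ω.
V_out = 45.1 × 4550 / (220 + 4550) = 45.1 × 4550/4770 = 43.0 V.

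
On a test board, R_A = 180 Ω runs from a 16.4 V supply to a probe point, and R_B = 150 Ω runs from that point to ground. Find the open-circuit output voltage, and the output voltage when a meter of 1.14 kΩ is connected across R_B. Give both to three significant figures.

Open-circuit: V = 16.4 × 150/(180 + 150) = 7.45 V.
With the load, R_B becomes R_B‖R_L = 132.6 Ω, so V = 16.4 × 132.6/312.6 = 6.96 V.

Unloaded: 7.45 V; loaded: 6.96 V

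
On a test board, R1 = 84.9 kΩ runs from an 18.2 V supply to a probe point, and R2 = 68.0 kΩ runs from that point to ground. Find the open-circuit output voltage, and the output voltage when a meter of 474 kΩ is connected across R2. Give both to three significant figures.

Open-circuit: V = 18.2 × 68.0/(84.9 + 68.0) = 8.09 V.
With the load, R2 becomes R2‖R_L = 59.47 kΩ, so V = 18.2 × 59.47/144.4 = 7.50 V.

Unloaded: 8.09 V; loaded: 7.50 V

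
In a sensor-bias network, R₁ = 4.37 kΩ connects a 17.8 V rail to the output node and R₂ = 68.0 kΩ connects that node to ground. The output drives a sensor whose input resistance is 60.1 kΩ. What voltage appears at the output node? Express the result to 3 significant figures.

V_out ≈ 15.7 V

The load sits in parallel with R₂: R₂‖R_L = (68.0 × 60.1) / (68.0 + 60.1) = 31.90 kΩ.
V_out = 17.8 × 31.90 / (4.37 + 31.90) = 17.8 × 31.90/36.27 = 15.7 V.
(Unloaded it would have been 16.7 V.)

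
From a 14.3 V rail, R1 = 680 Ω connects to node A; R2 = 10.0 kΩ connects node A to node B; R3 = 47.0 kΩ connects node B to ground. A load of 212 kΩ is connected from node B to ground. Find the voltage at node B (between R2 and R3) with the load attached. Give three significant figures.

At node B, R3 is in parallel with the load: R3‖R_L = 38470 Ω.
Below node A the resistance is R2 + (R3‖R_L) = 48470 Ω, so V_A = 14.3 × 48470/49150 = 14.10 V.
Then V_B = V_A × (R3‖R_L)/(R2 + R3‖R_L) = 14.10 × 38470/48470 = 11.2 V.

V ≈ 11.2 V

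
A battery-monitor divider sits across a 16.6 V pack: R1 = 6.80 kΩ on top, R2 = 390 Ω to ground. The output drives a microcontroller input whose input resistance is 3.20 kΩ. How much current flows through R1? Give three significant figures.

R2‖R_L = 347.6 Ω, so the source sees R1 + R2‖R_L = 7148 Ω.
I = 16.6 V / 7148 Ω = 2.32 mA.

I ≈ 2.32 mA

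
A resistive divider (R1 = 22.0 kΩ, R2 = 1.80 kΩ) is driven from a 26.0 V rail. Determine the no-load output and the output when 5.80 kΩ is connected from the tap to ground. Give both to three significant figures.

Open-circuit: V = 26.0 × 1.80/(22.0 + 1.80) = 1.97 V.
With the load, R2 becomes R2‖R_L = 1.374 kΩ, so V = 26.0 × 1.374/23.37 = 1.53 V.

Unloaded: 1.97 V; loaded: 1.53 V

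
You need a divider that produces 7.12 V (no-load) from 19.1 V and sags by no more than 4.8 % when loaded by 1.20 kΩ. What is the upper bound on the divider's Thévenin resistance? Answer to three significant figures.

R_th ≤ 60.5 Ω

Loading drop = R_th/(R_th + R_L) ≤ 0.0480, so R_th ≤ R_L · ε/(1−ε) = 1.20 kΩ × 0.0480/0.9520 = 60.5 Ω.
(Any R1, R2 with R2/(R1+R2) = 0.373 and R1‖R2 ≤ 60.5 Ω will meet the spec.)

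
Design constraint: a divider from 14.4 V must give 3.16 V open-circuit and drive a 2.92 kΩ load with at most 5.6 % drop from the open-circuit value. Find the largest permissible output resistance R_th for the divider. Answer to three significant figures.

R_th ≤ 173 Ω

Loading drop = R_th/(R_th + R_L) ≤ 0.0560, so R_th ≤ R_L · ε/(1−ε) = 2.92 kΩ × 0.0560/0.9440 = 173 Ω.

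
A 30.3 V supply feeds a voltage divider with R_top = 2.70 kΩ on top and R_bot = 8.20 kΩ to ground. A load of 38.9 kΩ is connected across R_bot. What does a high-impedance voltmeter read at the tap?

V_out ≈ 21.7 V

The load sits in parallel with R_bot: R_bot‖R_L = (8.20 × 38.9) / (8.20 + 38.9) = 6.772 kΩ.
V_out = 30.3 × 6.772 / (2.70 + 6.772) = 30.3 × 6.772/9.472 = 21.7 V.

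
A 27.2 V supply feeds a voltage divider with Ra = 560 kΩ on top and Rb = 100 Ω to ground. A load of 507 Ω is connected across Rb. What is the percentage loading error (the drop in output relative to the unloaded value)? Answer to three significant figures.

16.5 %

The divider's output (Thévenin) resistance is Ra‖Rb = 99.98 Ω.
Fractional drop under load = R_th/(R_th + R_L) = 99.98 / (99.98 + 507) = 0.1647.
So the output falls by 16.5 %.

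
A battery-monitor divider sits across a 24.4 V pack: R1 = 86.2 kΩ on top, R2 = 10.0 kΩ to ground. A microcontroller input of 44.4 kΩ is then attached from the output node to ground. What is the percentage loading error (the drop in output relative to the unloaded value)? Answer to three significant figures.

Unloaded V = 24.4 × 10.0/96.20 = 2.536 V.
Loaded: R2‖R_L = 8.162 kΩ, giving V = 24.4 × 8.162/94.36 = 2.110 V.
Drop = (2.536 − 2.110) / 2.536 = 16.8 %.

16.8 %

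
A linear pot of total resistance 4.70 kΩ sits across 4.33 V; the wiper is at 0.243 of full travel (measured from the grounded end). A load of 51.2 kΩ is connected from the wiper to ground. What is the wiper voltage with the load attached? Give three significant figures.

The wiper splits the pot into (1−α)R = 3.558 kΩ above and αR = 1.142 kΩ below.
Lower section ‖ load = 1.117 kΩ.
V_wiper = 4.33 × 1.117/(3.558 + 1.117) = 1.03 V.

V ≈ 1.03 V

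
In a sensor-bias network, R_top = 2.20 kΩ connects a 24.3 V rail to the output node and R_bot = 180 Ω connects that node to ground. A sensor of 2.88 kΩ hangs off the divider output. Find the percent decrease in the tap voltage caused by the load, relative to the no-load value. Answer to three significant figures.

5.46 %

The divider's output (Thévenin) resistance is R_top‖R_bot = 166.4 Ω.
Fractional drop under load = R_th/(R_th + R_L) = 166.4 / (166.4 + 2880) = 0.05462.
So the output falls by 5.46 %.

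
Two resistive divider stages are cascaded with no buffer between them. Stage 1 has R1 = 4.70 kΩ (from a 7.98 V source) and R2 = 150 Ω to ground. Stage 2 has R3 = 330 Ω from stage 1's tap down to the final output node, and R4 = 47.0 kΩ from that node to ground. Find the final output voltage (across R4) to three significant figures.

V_out ≈ 0.244 V

Stage 2 presents R3+R4 = 47330 Ω as a load on stage 1's tap.
Stage 1's lower leg becomes R2‖(R3+R4) = 149.5 Ω, so V_mid = 7.98 × 149.5/4850 = 0.2460 V.
Stage 2 is itself unloaded: V_out = V_mid × R4/(R3+R4) = 0.2460 × 47000/47330 = 0.244 V.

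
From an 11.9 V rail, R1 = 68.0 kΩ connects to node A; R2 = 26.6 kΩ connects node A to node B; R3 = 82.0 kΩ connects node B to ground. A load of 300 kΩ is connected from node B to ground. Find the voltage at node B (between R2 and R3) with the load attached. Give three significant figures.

At node B, R3 is in parallel with the load: R3‖R_L = 64.40 kΩ.
Below node A the resistance is R2 + (R3‖R_L) = 91.00 kΩ, so V_A = 11.9 × 91.00/159.0 = 6.811 V.
Then V_B = V_A × (R3‖R_L)/(R2 + R3‖R_L) = 6.811 × 64.40/91.00 = 4.82 V.

V ≈ 4.82 V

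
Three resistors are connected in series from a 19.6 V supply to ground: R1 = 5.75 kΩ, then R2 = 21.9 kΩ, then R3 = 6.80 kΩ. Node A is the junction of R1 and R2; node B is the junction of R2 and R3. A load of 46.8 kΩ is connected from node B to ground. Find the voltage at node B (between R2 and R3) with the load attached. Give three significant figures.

At node B, R3 is in parallel with the load: R3‖R_L = 5.937 kΩ.
Below node A the resistance is R2 + (R3‖R_L) = 27.84 kΩ, so V_A = 19.6 × 27.84/33.59 = 16.24 V.
Then V_B = V_A × (R3‖R_L)/(R2 + R3‖R_L) = 16.24 × 5.937/27.84 = 3.46 V.

V ≈ 3.46 V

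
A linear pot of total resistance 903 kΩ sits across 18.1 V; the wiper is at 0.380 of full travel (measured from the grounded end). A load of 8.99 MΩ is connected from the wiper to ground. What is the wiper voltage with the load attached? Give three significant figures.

V ≈ 6.72 V

The wiper splits the pot into (1−α)R = 559.9 kΩ above and αR = 343.1 kΩ below.
Lower section ‖ load = 330.5 kΩ.
V_wiper = 18.1 × 330.5/(559.9 + 330.5) = 6.72 V.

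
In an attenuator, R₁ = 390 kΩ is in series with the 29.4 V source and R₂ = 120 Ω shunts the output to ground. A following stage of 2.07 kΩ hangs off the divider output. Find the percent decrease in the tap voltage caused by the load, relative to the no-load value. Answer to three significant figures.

The divider's output (Thévenin) resistance is R₁‖R₂ = 120.0 Ω.
Fractional drop under load = R_th/(R_th + R_L) = 120.0 / (120.0 + 2070) = 0.05478.
So the output falls by 5.48 %.

5.48 %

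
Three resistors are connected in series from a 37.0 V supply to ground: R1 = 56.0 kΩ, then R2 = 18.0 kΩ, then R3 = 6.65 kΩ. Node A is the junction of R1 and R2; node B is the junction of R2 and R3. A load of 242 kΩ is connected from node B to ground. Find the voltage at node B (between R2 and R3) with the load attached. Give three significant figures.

V ≈ 2.98 V

At node B, R3 is in parallel with the load: R3‖R_L = 6.472 kΩ.
Below node A the resistance is R2 + (R3‖R_L) = 24.47 kΩ, so V_A = 37.0 × 24.47/80.47 = 11.25 V.
Then V_B = V_A × (R3‖R_L)/(R2 + R3‖R_L) = 11.25 × 6.472/24.47 = 2.98 V.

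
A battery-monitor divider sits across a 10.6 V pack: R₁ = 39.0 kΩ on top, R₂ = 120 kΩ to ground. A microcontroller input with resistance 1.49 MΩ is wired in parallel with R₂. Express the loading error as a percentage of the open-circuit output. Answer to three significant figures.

1.94 %

The divider's output (Thévenin) resistance is R₁‖R₂ = 29.43 kΩ.
Fractional drop under load = R_th/(R_th + R_L) = 29.43 / (29.43 + 1490) = 0.01937.
So the output falls by 1.94 %.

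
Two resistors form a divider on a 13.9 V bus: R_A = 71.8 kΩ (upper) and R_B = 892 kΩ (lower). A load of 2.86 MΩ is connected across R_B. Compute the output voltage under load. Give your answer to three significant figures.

V_out ≈ 12.6 V

The load sits in parallel with R_B: R_B‖R_L = (892 × 2860) / (892 + 2860) = 679.9 kΩ.
V_out = 13.9 × 679.9 / (71.8 + 679.9) = 13.9 × 679.9/751.7 = 12.6 V.
(Unloaded it would have been 12.9 V.)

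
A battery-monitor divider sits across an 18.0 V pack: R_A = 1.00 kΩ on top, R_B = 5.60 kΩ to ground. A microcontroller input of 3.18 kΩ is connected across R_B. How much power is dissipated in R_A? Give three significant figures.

Total resistance from the source is R_A + (R_B‖R_L) = 3.028 kΩ, so I = 18.0/3.028 kΩ = 5.944 mA.
P = I²·R_A = (5.944 mA)² × 1.00 kΩ = 35.3 mW.

P ≈ 35.3 mW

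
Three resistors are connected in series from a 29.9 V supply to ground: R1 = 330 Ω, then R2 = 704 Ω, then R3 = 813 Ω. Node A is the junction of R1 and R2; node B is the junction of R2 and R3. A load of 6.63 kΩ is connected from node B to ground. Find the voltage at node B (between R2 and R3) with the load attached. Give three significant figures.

At node B, R3 is in parallel with the load: R3‖R_L = 724.2 Ω.
Below node A the resistance is R2 + (R3‖R_L) = 1428 Ω, so V_A = 29.9 × 1428/1758 = 24.29 V.
Then V_B = V_A × (R3‖R_L)/(R2 + R3‖R_L) = 24.29 × 724.2/1428 = 12.3 V.

V ≈ 12.3 V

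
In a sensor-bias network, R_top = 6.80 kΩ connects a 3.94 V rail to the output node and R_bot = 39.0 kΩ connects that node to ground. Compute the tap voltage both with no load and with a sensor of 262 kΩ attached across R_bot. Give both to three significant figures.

Unloaded: 3.36 V; loaded: 3.28 V

Open-circuit: V = 3.94 × 39.0/(6.80 + 39.0) = 3.36 V.
With the load, R_bot becomes R_bot‖R_L = 33.95 kΩ, so V = 3.94 × 33.95/40.75 = 3.28 V.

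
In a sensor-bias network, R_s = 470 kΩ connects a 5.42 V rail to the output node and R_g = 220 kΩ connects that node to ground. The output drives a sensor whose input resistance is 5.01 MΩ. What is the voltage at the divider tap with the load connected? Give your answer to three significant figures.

V_out ≈ 1.68 V

The load sits in parallel with R_g: R_g‖R_L = (220 × 5010) / (220 + 5010) = 210.7 kΩ.
V_out = 5.42 × 210.7 / (470 + 210.7) = 5.42 × 210.7/680.7 = 1.68 V.
(Unloaded it would have been 1.73 V.)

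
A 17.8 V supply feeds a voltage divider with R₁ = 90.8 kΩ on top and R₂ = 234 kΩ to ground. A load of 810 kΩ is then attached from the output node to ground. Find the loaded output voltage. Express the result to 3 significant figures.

V_out ≈ 11.9 V

The load sits in parallel with R₂: R₂‖R_L = (234 × 810) / (234 + 810) = 181.6 kΩ.
V_out = 17.8 × 181.6 / (90.8 + 181.6) = 17.8 × 181.6/272.4 = 11.9 V.
(Unloaded it would have been 12.8 V.)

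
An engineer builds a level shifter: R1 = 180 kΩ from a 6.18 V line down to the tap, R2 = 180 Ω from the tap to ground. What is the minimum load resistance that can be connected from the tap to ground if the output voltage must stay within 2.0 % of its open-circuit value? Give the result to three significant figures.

Output resistance R_th = R1‖R2 = (180000 × 180)/180200 = 179.8 Ω.
The fractional drop is R_th/(R_th + R_L); requiring this ≤ 0.0200 gives R_L ≥ R_th(1/0.0200 − 1) = 179.8 × 49.00 = 8.81 kΩ.

R_L(min) ≈ 8.81 kΩ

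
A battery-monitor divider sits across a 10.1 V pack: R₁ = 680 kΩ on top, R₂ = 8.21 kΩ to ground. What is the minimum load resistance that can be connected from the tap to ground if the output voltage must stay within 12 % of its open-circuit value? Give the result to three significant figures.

R_L(min) ≈ 59.5 kΩ

Output resistance R_th = R₁‖R₂ = (680 × 8.21)/688.2 = 8.112 kΩ.
The fractional drop is R_th/(R_th + R_L); requiring this ≤ 0.120 gives R_L ≥ R_th(1/0.120 − 1) = 8.112 × 7.333 = 59.5 kΩ.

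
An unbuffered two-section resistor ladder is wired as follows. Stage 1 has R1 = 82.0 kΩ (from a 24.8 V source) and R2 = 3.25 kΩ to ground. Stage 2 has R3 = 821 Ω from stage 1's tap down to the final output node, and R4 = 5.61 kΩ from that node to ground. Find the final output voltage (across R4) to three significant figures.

V_out ≈ 0.555 V

Stage 2 presents R3+R4 = 6431 Ω as a load on stage 1's tap.
Stage 1's lower leg becomes R2‖(R3+R4) = 2159 Ω, so V_mid = 24.8 × 2159/84160 = 0.6362 V.
Stage 2 is itself unloaded: V_out = V_mid × R4/(R3+R4) = 0.6362 × 5610/6431 = 0.555 V.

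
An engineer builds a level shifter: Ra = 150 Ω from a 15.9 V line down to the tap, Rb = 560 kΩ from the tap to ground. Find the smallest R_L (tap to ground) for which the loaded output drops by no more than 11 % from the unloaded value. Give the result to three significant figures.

R_L(min) ≈ 1.21 kΩ

Output resistance R_th = Ra‖Rb = (150 × 560000)/560200 = 150.0 Ω.
The fractional drop is R_th/(R_th + R_L); requiring this ≤ 0.110 gives R_L ≥ R_th(1/0.110 − 1) = 150.0 × 8.091 = 1.21 kΩ.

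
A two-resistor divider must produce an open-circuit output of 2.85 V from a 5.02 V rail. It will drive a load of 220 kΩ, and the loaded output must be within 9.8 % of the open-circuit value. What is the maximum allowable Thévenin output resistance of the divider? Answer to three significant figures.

R_th ≤ 23.9 kΩ

Loading drop = R_th/(R_th + R_L) ≤ 0.0980, so R_th ≤ R_L · ε/(1−ε) = 220 kΩ × 0.0980/0.9020 = 23.9 kΩ.
(Any R1, R2 with R2/(R1+R2) = 0.568 and R1‖R2 ≤ 23.9 kΩ will meet the spec.)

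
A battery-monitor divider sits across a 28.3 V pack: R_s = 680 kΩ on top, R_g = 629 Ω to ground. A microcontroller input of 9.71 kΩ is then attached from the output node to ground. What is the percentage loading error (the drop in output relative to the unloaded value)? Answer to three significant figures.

The divider's output (Thévenin) resistance is R_s‖R_g = 628.4 Ω.
Fractional drop under load = R_th/(R_th + R_L) = 628.4 / (628.4 + 9710) = 0.06078.
So the output falls by 6.08 %.

6.08 %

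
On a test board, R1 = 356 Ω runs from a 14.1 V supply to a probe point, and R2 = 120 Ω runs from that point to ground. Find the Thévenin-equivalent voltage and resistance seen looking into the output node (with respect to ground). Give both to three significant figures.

V_th is the open-circuit tap voltage: 14.1 × 120/(356 + 120) = 3.55 V.
With the supply zeroed, R1 and R2 appear in parallel from the tap: R_th = R1‖R2 = (356 × 120)/476.0 = 89.7 Ω.

V_th = 3.55 V, R_th = 89.7 Ω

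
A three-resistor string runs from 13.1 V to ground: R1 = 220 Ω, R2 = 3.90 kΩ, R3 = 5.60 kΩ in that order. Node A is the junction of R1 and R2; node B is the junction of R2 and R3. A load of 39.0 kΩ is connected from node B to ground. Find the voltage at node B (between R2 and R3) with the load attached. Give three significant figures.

At node B, R3 is in parallel with the load: R3‖R_L = 4897 Ω.
Below node A the resistance is R2 + (R3‖R_L) = 8797 Ω, so V_A = 13.1 × 8797/9017 = 12.78 V.
Then V_B = V_A × (R3‖R_L)/(R2 + R3‖R_L) = 12.78 × 4897/8797 = 7.11 V.

V ≈ 7.11 V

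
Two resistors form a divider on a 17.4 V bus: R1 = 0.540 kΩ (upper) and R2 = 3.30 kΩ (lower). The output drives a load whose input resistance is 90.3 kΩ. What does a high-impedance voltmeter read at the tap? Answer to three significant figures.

V_out ≈ 14.9 V

The load sits in parallel with R2: R2‖R_L = (3300 × 90300) / (3300 + 90300) = 3184 Ω.
V_out = 17.4 × 3184 / (540 + 3184) = 17.4 × 3184/3724 = 14.9 V.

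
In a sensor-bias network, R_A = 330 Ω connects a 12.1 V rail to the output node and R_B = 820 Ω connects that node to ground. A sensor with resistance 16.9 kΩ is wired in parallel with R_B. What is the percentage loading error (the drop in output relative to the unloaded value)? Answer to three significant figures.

1.37 %

The divider's output (Thévenin) resistance is R_A‖R_B = 235.3 Ω.
Fractional drop under load = R_th/(R_th + R_L) = 235.3 / (235.3 + 16900) = 0.01373.
So the output falls by 1.37 %.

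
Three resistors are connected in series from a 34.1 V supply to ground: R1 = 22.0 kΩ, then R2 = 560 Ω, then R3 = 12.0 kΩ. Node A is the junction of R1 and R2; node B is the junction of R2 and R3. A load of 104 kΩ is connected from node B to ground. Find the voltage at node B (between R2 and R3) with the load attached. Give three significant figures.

At node B, R3 is in parallel with the load: R3‖R_L = 10760 Ω.
Below node A the resistance is R2 + (R3‖R_L) = 11320 Ω, so V_A = 34.1 × 11320/33320 = 11.58 V.
Then V_B = V_A × (R3‖R_L)/(R2 + R3‖R_L) = 11.58 × 10760/11320 = 11.0 V.

V ≈ 11.0 V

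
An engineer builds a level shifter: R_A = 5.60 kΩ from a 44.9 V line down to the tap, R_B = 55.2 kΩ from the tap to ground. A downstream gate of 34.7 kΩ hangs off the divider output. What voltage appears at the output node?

The load sits in parallel with R_B: R_B‖R_L = (55.2 × 34.7) / (55.2 + 34.7) = 21.31 kΩ.
V_out = 44.9 × 21.31 / (5.60 + 21.31) = 44.9 × 21.31/26.91 = 35.6 V.

V_out ≈ 35.6 V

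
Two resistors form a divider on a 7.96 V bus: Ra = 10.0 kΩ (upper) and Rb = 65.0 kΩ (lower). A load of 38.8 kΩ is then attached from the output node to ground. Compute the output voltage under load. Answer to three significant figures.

V_out ≈ 5.64 V

The load sits in parallel with Rb: Rb‖R_L = (65.0 × 38.8) / (65.0 + 38.8) = 24.30 kΩ.
V_out = 7.96 × 24.30 / (10.0 + 24.30) = 7.96 × 24.30/34.30 = 5.64 V.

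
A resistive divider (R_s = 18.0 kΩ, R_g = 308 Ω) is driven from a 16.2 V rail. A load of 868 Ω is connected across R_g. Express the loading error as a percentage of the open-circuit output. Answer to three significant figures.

Unloaded V = 16.2 × 308/18310 = 0.2725 V.
Loaded: R_g‖R_L = 227.3 Ω, giving V = 16.2 × 227.3/18230 = 0.2020 V.
Drop = (0.2725 − 0.2020) / 0.2725 = 25.9 %.

25.9 %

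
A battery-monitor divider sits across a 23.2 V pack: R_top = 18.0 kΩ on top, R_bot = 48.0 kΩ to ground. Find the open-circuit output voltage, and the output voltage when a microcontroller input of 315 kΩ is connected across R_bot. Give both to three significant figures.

Unloaded: 16.9 V; loaded: 16.2 V

Open-circuit: V = 23.2 × 48.0/(18.0 + 48.0) = 16.9 V.
With the load, R_bot becomes R_bot‖R_L = 41.65 kΩ, so V = 23.2 × 41.65/59.65 = 16.2 V.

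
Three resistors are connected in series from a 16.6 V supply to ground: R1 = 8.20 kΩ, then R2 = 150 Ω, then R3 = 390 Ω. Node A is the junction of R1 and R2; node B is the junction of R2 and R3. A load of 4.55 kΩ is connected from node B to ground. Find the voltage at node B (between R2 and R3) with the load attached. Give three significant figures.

V ≈ 0.685 V

At node B, R3 is in parallel with the load: R3‖R_L = 359.2 Ω.
Below node A the resistance is R2 + (R3‖R_L) = 509.2 Ω, so V_A = 16.6 × 509.2/8709 = 0.9706 V.
Then V_B = V_A × (R3‖R_L)/(R2 + R3‖R_L) = 0.9706 × 359.2/509.2 = 0.685 V.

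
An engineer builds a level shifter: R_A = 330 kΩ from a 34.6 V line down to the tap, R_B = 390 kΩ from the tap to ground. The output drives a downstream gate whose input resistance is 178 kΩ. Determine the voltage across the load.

V_out ≈ 9.35 V

The load sits in parallel with R_B: R_B‖R_L = (390 × 178) / (390 + 178) = 122.2 kΩ.
V_out = 34.6 × 122.2 / (330 + 122.2) = 34.6 × 122.2/452.2 = 9.35 V.
(Unloaded it would have been 18.7 V.)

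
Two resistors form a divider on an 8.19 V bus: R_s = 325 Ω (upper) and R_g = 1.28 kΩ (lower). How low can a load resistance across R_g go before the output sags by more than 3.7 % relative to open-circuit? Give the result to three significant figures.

Output resistance R_th = R_s‖R_g = (325 × 1280)/1605 = 259.2 Ω.
The fractional drop is R_th/(R_th + R_L); requiring this ≤ 0.0370 gives R_L ≥ R_th(1/0.0370 − 1) = 259.2 × 26.03 = 6.75 kΩ.

R_L(min) ≈ 6.75 kΩ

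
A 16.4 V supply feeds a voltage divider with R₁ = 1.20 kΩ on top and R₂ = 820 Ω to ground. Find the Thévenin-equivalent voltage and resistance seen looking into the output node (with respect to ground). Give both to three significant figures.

V_th = 6.66 V, R_th = 487 Ω

V_th is the open-circuit tap voltage: 16.4 × 820/(1200 + 820) = 6.66 V.
With the supply zeroed, R₁ and R₂ appear in parallel from the tap: R_th = R₁‖R₂ = (1200 × 820)/2020 = 487 Ω.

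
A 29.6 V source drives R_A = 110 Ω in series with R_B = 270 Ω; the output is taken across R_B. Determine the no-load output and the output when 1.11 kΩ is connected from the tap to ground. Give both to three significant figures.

Unloaded: 21.0 V; loaded: 19.6 V

Open-circuit: V = 29.6 × 270/(110 + 270) = 21.0 V.
With the load, R_B becomes R_B‖R_L = 217.2 Ω, so V = 29.6 × 217.2/327.2 = 19.6 V.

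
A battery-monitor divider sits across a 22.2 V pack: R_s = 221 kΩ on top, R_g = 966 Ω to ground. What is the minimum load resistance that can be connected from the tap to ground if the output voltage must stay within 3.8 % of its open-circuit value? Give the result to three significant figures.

Output resistance R_th = R_s‖R_g = (221000 × 966)/222000 = 961.8 Ω.
The fractional drop is R_th/(R_th + R_L); requiring this ≤ 0.0380 gives R_L ≥ R_th(1/0.0380 − 1) = 961.8 × 25.32 = 24.3 kΩ.

R_L(min) ≈ 24.3 kΩ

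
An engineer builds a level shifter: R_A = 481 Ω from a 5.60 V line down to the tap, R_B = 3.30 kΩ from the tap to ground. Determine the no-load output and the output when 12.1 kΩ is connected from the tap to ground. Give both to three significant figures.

Open-circuit: V = 5.60 × 3300/(481 + 3300) = 4.89 V.
With the load, R_B becomes R_B‖R_L = 2593 Ω, so V = 5.60 × 2593/3074 = 4.72 V.

Unloaded: 4.89 V; loaded: 4.72 V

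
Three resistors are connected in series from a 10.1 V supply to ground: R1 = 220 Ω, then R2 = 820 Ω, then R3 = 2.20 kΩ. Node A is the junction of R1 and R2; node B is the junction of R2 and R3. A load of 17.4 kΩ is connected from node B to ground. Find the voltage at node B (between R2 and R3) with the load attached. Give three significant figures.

At node B, R3 is in parallel with the load: R3‖R_L = 1953 Ω.
Below node A the resistance is R2 + (R3‖R_L) = 2773 Ω, so V_A = 10.1 × 2773/2993 = 9.358 V.
Then V_B = V_A × (R3‖R_L)/(R2 + R3‖R_L) = 9.358 × 1953/2773 = 6.59 V.

V ≈ 6.59 V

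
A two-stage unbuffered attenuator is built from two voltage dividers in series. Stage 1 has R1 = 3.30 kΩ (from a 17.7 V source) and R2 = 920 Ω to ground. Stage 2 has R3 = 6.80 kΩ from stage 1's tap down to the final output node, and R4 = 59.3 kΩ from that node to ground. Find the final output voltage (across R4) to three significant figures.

V_out ≈ 3.42 V

Stage 2 presents R3+R4 = 66100 Ω as a load on stage 1's tap.
Stage 1's lower leg becomes R2‖(R3+R4) = 907.4 Ω, so V_mid = 17.7 × 907.4/4207 = 3.817 V.
Stage 2 is itself unloaded: V_out = V_mid × R4/(R3+R4) = 3.817 × 59300/66100 = 3.42 V.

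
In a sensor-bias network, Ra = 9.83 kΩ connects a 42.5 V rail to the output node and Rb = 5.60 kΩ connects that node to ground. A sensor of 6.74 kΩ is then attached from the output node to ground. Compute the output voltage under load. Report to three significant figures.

The load sits in parallel with Rb: Rb‖R_L = (5.60 × 6.74) / (5.60 + 6.74) = 3.059 kΩ.
V_out = 42.5 × 3.059 / (9.83 + 3.059) = 42.5 × 3.059/12.89 = 10.1 V.

V_out ≈ 10.1 V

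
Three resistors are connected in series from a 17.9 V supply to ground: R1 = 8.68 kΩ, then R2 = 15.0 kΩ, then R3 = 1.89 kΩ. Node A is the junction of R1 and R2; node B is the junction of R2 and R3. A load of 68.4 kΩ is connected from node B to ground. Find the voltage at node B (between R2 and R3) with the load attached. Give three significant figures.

V ≈ 1.29 V

At node B, R3 is in parallel with the load: R3‖R_L = 1.839 kΩ.
Below node A the resistance is R2 + (R3‖R_L) = 16.84 kΩ, so V_A = 17.9 × 16.84/25.52 = 11.81 V.
Then V_B = V_A × (R3‖R_L)/(R2 + R3‖R_L) = 11.81 × 1.839/16.84 = 1.29 V.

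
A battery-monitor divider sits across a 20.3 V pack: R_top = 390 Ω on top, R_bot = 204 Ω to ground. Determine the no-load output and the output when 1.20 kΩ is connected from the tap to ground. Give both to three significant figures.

Open-circuit: V = 20.3 × 204/(390 + 204) = 6.97 V.
With the load, R_bot becomes R_bot‖R_L = 174.4 Ω, so V = 20.3 × 174.4/564.4 = 6.27 V.

Unloaded: 6.97 V; loaded: 6.27 V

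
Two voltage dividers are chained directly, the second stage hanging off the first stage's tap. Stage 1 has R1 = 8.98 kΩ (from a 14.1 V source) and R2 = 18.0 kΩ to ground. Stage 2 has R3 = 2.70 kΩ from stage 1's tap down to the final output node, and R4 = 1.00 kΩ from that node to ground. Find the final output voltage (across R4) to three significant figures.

V_out ≈ 0.971 V

Stage 2 presents R3+R4 = 3.700 kΩ as a load on stage 1's tap.
Stage 1's lower leg becomes R2‖(R3+R4) = 3.069 kΩ, so V_mid = 14.1 × 3.069/12.05 = 3.592 V.
Stage 2 is itself unloaded: V_out = V_mid × R4/(R3+R4) = 3.592 × 1.00/3.700 = 0.971 V.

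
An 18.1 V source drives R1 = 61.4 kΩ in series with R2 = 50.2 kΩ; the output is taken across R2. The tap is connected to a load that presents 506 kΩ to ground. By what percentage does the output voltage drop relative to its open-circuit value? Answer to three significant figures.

The divider's output (Thévenin) resistance is R1‖R2 = 27.62 kΩ.
Fractional drop under load = R_th/(R_th + R_L) = 27.62 / (27.62 + 506) = 0.05176.
So the output falls by 5.18 %.

5.18 %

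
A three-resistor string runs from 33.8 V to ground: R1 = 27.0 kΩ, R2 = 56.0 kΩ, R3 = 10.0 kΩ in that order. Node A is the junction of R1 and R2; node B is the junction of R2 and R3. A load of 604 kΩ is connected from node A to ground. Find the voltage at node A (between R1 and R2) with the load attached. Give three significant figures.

Below node A the series string R2+R3 = 66.00 kΩ sits in parallel with the 604 kΩ load: 59.50 kΩ.
V_A = 33.8 × 59.50/(27.0 + 59.50) = 23.2 V.

V ≈ 23.2 V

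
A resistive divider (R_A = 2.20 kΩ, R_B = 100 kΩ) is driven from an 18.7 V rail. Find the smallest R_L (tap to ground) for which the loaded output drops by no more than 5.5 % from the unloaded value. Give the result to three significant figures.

Output resistance R_th = R_A‖R_B = (2.20 × 100)/102.2 = 2.153 kΩ.
The fractional drop is R_th/(R_th + R_L); requiring this ≤ 0.0550 gives R_L ≥ R_th(1/0.0550 − 1) = 2.153 × 17.18 = 37.0 kΩ.

R_L(min) ≈ 37.0 kΩ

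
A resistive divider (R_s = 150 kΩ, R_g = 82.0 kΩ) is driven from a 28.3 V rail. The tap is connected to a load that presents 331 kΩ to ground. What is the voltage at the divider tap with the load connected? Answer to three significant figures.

V_out ≈ 8.62 V

The load sits in parallel with R_g: R_g‖R_L = (82.0 × 331) / (82.0 + 331) = 65.72 kΩ.
V_out = 28.3 × 65.72 / (150 + 65.72) = 28.3 × 65.72/215.7 = 8.62 V.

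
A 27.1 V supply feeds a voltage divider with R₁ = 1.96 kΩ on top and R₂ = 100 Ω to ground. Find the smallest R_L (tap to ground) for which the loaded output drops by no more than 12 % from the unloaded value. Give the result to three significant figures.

R_L(min) ≈ 698 Ω

Output resistance R_th = R₁‖R₂ = (1960 × 100)/2060 = 95.15 Ω.
The fractional drop is R_th/(R_th + R_L); requiring this ≤ 0.120 gives R_L ≥ R_th(1/0.120 − 1) = 95.15 × 7.333 = 698 Ω.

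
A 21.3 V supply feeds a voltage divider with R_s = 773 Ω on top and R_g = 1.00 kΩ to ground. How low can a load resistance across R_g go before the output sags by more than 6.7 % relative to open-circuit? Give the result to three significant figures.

Output resistance R_th = R_s‖R_g = (773 × 1000)/1773 = 436.0 Ω.
The fractional drop is R_th/(R_th + R_L); requiring this ≤ 0.0670 gives R_L ≥ R_th(1/0.0670 − 1) = 436.0 × 13.93 = 6.07 kΩ.

R_L(min) ≈ 6.07 kΩ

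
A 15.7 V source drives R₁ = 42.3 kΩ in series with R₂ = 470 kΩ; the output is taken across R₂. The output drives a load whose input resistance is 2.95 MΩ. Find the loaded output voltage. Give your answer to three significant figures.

V_out ≈ 14.2 V

The load sits in parallel with R₂: R₂‖R_L = (470 × 2950) / (470 + 2950) = 405.4 kΩ.
V_out = 15.7 × 405.4 / (42.3 + 405.4) = 15.7 × 405.4/447.7 = 14.2 V.
(Unloaded it would have been 14.4 V.)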